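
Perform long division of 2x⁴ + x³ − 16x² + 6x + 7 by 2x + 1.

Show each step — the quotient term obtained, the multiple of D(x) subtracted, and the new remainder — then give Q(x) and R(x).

Q(x) = x³ − 8x + 7; R(x) = 0

Step 1: lead(2x⁴ + x³ − 16x² + 6x + 7) ÷ lead(D) = 2x⁴ ÷ 2x = x³. Subtract (x³)·D = 2x⁴ + x³. Remainder: −16x² + 6x + 7.
Step 2: lead(−16x² + 6x + 7) ÷ lead(D) = −16x² ÷ 2x = −8x. Subtract (−8x)·D = −16x² − 8x. Remainder: 14x + 7.
Step 3: lead(14x + 7) ÷ lead(D) = 14x ÷ 2x = 7. Subtract (7)·D = 14x + 7. Remainder: 0.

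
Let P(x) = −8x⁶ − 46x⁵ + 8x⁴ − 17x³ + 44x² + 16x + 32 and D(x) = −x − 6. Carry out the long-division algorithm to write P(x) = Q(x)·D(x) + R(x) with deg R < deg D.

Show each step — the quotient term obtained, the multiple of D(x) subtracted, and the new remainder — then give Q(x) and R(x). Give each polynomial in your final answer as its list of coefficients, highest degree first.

Step 1: lead(−8x⁶ − 46x⁵ + 8x⁴ − 17x³ + 44x² + 16x + 32) ÷ lead(D) = −8x⁶ ÷ −x = 8x⁵. Subtract (8x⁵)·D = −8x⁶ − 48x⁵. Remainder: 2x⁵ + 8x⁴ − 17x³ + 44x² + 16x + 32.
Step 2: lead(2x⁵ + 8x⁴ − 17x³ + 44x² + 16x + 32) ÷ lead(D) = 2x⁵ ÷ −x = −2x⁴. Subtract (−2x⁴)·D = 2x⁵ + 12x⁴. Remainder: −4x⁴ − 17x³ + 44x² + 16x + 32.
Step 3: lead(−4x⁴ − 17x³ + 44x² + 16x + 32) ÷ lead(D) = −4x⁴ ÷ −x = 4x³. Subtract (4x³)·D = −4x⁴ − 24x³. Remainder: 7x³ + 44x² + 16x + 32.
Step 4: lead(7x³ + 44x² + 16x + 32) ÷ lead(D) = 7x³ ÷ −x = −7x². Subtract (−7x²)·D = 7x³ + 42x². Remainder: 2x² + 16x + 32.
Step 5: lead(2x² + 16x + 32) ÷ lead(D) = 2x² ÷ −x = −2x. Subtract (−2x)·D = 2x² + 12x. Remainder: 4x + 32.
Step 6: lead(4x + 32) ÷ lead(D) = 4x ÷ −x = −4. Subtract (−4)·D = 4x + 24. Remainder: 8.

Q = [8, -2, 4, -7, -2, -4]; R = [8]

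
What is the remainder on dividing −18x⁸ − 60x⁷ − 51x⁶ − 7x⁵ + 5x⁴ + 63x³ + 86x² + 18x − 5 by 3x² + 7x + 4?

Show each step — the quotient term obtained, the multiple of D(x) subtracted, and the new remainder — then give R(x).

R(x) = 3

Step 1: lead(−18x⁸ − 60x⁷ − 51x⁶ − 7x⁵ + 5x⁴ + 63x³ + 86x² + 18x − 5) ÷ lead(D) = −18x⁸ ÷ 3x² = −6x⁶. Subtract (−6x⁶)·D = −18x⁸ − 42x⁷ − 24x⁶. Remainder: −18x⁷ − 27x⁶ − 7x⁵ + 5x⁴ + 63x³ + 86x² + 18x − 5.
Step 2: lead(−18x⁷ − 27x⁶ − 7x⁵ + 5x⁴ + 63x³ + 86x² + 18x − 5) ÷ lead(D) = −18x⁷ ÷ 3x² = −6x⁵. Subtract (−6x⁵)·D = −18x⁷ − 42x⁶ − 24x⁵. Remainder: 15x⁶ + 17x⁵ + 5x⁴ + 63x³ + 86x² + 18x − 5.
Step 3: lead(15x⁶ + 17x⁵ + 5x⁴ + 63x³ + 86x² + 18x − 5) ÷ lead(D) = 15x⁶ ÷ 3x² = 5x⁴. Subtract (5x⁴)·D = 15x⁶ + 35x⁵ + 20x⁴. Remainder: −18x⁵ − 15x⁴ + 63x³ + 86x² + 18x − 5.
Step 4: lead(−18x⁵ − 15x⁴ + 63x³ + 86x² + 18x − 5) ÷ lead(D) = −18x⁵ ÷ 3x² = −6x³. Subtract (−6x³)·D = −18x⁵ − 42x⁴ − 24x³. Remainder: 27x⁴ + 87x³ + 86x² + 18x − 5.
Step 5: lead(27x⁴ + 87x³ + 86x² + 18x − 5) ÷ lead(D) = 27x⁴ ÷ 3x² = 9x². Subtract (9x²)·D = 27x⁴ + 63x³ + 36x². Remainder: 24x³ + 50x² + 18x − 5.
Step 6: lead(24x³ + 50x² + 18x − 5) ÷ lead(D) = 24x³ ÷ 3x² = 8x. Subtract (8x)·D = 24x³ + 56x² + 32x. Remainder: −6x² − 14x − 5.
Step 7: lead(−6x² − 14x − 5) ÷ lead(D) = −6x² ÷ 3x² = −2. Subtract (−2)·D = −6x² − 14x − 8. Remainder: 3.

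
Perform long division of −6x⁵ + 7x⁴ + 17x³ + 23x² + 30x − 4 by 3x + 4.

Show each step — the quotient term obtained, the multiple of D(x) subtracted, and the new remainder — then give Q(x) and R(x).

Q(x) = −2x⁴ + 5x³ − x² + 9x − 2; R(x) = 4

Step 1: lead(−6x⁵ + 7x⁴ + 17x³ + 23x² + 30x − 4) ÷ lead(D) = −6x⁵ ÷ 3x = −2x⁴. Subtract (−2x⁴)·D = −6x⁵ − 8x⁴. Remainder: 15x⁴ + 17x³ + 23x² + 30x − 4.
Step 2: lead(15x⁴ + 17x³ + 23x² + 30x − 4) ÷ lead(D) = 15x⁴ ÷ 3x = 5x³. Subtract (5x³)·D = 15x⁴ + 20x³. Remainder: −3x³ + 23x² + 30x − 4.
Step 3: lead(−3x³ + 23x² + 30x − 4) ÷ lead(D) = −3x³ ÷ 3x = −x². Subtract (−x²)·D = −3x³ − 4x². Remainder: 27x² + 30x − 4.
Step 4: lead(27x² + 30x − 4) ÷ lead(D) = 27x² ÷ 3x = 9x. Subtract (9x)·D = 27x² + 36x. Remainder: −6x − 4.
Step 5: lead(−6x − 4) ÷ lead(D) = −6x ÷ 3x = −2. Subtract (−2)·D = −6x − 8. Remainder: 4.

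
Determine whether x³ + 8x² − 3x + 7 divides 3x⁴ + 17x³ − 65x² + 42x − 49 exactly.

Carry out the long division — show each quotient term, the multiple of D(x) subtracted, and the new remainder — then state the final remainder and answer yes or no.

R(x) = 0, so D(x) is a factor of P(x). yes

Step 1: lead(3x⁴ + 17x³ − 65x² + 42x − 49) ÷ lead(D) = 3x⁴ ÷ x³ = 3x. Subtract (3x)·D = 3x⁴ + 24x³ − 9x² + 21x. Remainder: −7x³ − 56x² + 21x − 49.
Step 2: lead(−7x³ − 56x² + 21x − 49) ÷ lead(D) = −7x³ ÷ x³ = −7. Subtract (−7)·D = −7x³ − 56x² + 21x − 49. Remainder: 0.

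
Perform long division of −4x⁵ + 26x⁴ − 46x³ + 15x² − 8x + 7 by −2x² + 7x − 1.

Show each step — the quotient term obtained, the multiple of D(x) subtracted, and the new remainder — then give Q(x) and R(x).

Q(x) = 2x³ − 6x² + x − 1; R(x) = 6

Step 1: lead(−4x⁵ + 26x⁴ − 46x³ + 15x² − 8x + 7) ÷ lead(D) = −4x⁵ ÷ −2x² = 2x³. Subtract (2x³)·D = −4x⁵ + 14x⁴ − 2x³. Remainder: 12x⁴ − 44x³ + 15x² − 8x + 7.
Step 2: lead(12x⁴ − 44x³ + 15x² − 8x + 7) ÷ lead(D) = 12x⁴ ÷ −2x² = −6x². Subtract (−6x²)·D = 12x⁴ − 42x³ + 6x². Remainder: −2x³ + 9x² − 8x + 7.
Step 3: lead(−2x³ + 9x² − 8x + 7) ÷ lead(D) = −2x³ ÷ −2x² = x. Subtract (x)·D = −2x³ + 7x² − x. Remainder: 2x² − 7x + 7.
Step 4: lead(2x² − 7x + 7) ÷ lead(D) = 2x² ÷ −2x² = −1. Subtract (−1)·D = 2x² − 7x + 1. Remainder: 6.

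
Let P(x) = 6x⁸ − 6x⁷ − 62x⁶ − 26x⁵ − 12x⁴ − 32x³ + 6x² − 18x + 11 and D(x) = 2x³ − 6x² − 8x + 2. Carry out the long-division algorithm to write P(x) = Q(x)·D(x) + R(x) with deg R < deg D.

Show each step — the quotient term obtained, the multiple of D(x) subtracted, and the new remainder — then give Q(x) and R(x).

Step 1: lead(6x⁸ − 6x⁷ − 62x⁶ − 26x⁵ − 12x⁴ − 32x³ + 6x² − 18x + 11) ÷ lead(D) = 6x⁸ ÷ 2x³ = 3x⁵. Subtract (3x⁵)·D = 6x⁸ − 18x⁷ − 24x⁶ + 6x⁵. Remainder: 12x⁷ − 38x⁶ − 32x⁵ − 12x⁴ − 32x³ + 6x² − 18x + 11.
Step 2: lead(12x⁷ − 38x⁶ − 32x⁵ − 12x⁴ − 32x³ + 6x² − 18x + 11) ÷ lead(D) = 12x⁷ ÷ 2x³ = 6x⁴. Subtract (6x⁴)·D = 12x⁷ − 36x⁶ − 48x⁵ + 12x⁴. Remainder: −2x⁶ + 16x⁵ − 24x⁴ − 32x³ + 6x² − 18x + 11.
Step 3: lead(−2x⁶ + 16x⁵ − 24x⁴ − 32x³ + 6x² − 18x + 11) ÷ lead(D) = −2x⁶ ÷ 2x³ = −x³. Subtract (−x³)·D = −2x⁶ + 6x⁵ + 8x⁴ − 2x³. Remainder: 10x⁵ − 32x⁴ − 30x³ + 6x² − 18x + 11.
Step 4: lead(10x⁵ − 32x⁴ − 30x³ + 6x² − 18x + 11) ÷ lead(D) = 10x⁵ ÷ 2x³ = 5x². Subtract (5x²)·D = 10x⁵ − 30x⁴ − 40x³ + 10x². Remainder: −2x⁴ + 10x³ − 4x² − 18x + 11.
Step 5: lead(−2x⁴ + 10x³ − 4x² − 18x + 11) ÷ lead(D) = −2x⁴ ÷ 2x³ = −x. Subtract (−x)·D = −2x⁴ + 6x³ + 8x² − 2x. Remainder: 4x³ − 12x² − 16x + 11.
Step 6: lead(4x³ − 12x² − 16x + 11) ÷ lead(D) = 4x³ ÷ 2x³ = 2. Subtract (2)·D = 4x³ − 12x² − 16x + 4. Remainder: 7.

Q(x) = 3x⁵ + 6x⁴ − x³ + 5x² − x + 2; R(x) = 7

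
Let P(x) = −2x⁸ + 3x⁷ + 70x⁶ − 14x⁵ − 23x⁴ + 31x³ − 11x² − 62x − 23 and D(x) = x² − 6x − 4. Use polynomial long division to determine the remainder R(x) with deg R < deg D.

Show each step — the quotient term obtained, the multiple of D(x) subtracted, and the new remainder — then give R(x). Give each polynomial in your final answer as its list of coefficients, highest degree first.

Step 1: lead(−2x⁸ + 3x⁷ + 70x⁶ − 14x⁵ − 23x⁴ + 31x³ − 11x² − 62x − 23) ÷ lead(D) = −2x⁸ ÷ x² = −2x⁶. Subtract (−2x⁶)·D = −2x⁸ + 12x⁷ + 8x⁶. Remainder: −9x⁷ + 62x⁶ − 14x⁵ − 23x⁴ + 31x³ − 11x² − 62x − 23.
Step 2: lead(−9x⁷ + 62x⁶ − 14x⁵ − 23x⁴ + 31x³ − 11x² − 62x − 23) ÷ lead(D) = −9x⁷ ÷ x² = −9x⁵. Subtract (−9x⁵)·D = −9x⁷ + 54x⁶ + 36x⁵. Remainder: 8x⁶ − 50x⁵ − 23x⁴ + 31x³ − 11x² − 62x − 23.
Step 3: lead(8x⁶ − 50x⁵ − 23x⁴ + 31x³ − 11x² − 62x − 23) ÷ lead(D) = 8x⁶ ÷ x² = 8x⁴. Subtract (8x⁴)·D = 8x⁶ − 48x⁵ − 32x⁴. Remainder: −2x⁵ + 9x⁴ + 31x³ − 11x² − 62x − 23.
Step 4: lead(−2x⁵ + 9x⁴ + 31x³ − 11x² − 62x − 23) ÷ lead(D) = −2x⁵ ÷ x² = −2x³. Subtract (−2x³)·D = −2x⁵ + 12x⁴ + 8x³. Remainder: −3x⁴ + 23x³ − 11x² − 62x − 23.
Step 5: lead(−3x⁴ + 23x³ − 11x² − 62x − 23) ÷ lead(D) = −3x⁴ ÷ x² = −3x². Subtract (−3x²)·D = −3x⁴ + 18x³ + 12x². Remainder: 5x³ − 23x² − 62x − 23.
Step 6: lead(5x³ − 23x² − 62x − 23) ÷ lead(D) = 5x³ ÷ x² = 5x. Subtract (5x)·D = 5x³ − 30x² − 20x. Remainder: 7x² − 42x − 23.
Step 7: lead(7x² − 42x − 23) ÷ lead(D) = 7x² ÷ x² = 7. Subtract (7)·D = 7x² − 42x − 28. Remainder: 5.

R = [5]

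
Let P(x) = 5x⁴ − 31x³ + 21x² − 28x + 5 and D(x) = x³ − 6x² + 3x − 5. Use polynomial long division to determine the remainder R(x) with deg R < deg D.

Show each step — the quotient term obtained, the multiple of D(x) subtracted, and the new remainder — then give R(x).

R(x) = 0

Step 1: lead(5x⁴ − 31x³ + 21x² − 28x + 5) ÷ lead(D) = 5x⁴ ÷ x³ = 5x. Subtract (5x)·D = 5x⁴ − 30x³ + 15x² − 25x. Remainder: −x³ + 6x² − 3x + 5.
Step 2: lead(−x³ + 6x² − 3x + 5) ÷ lead(D) = −x³ ÷ x³ = −1. Subtract (−1)·D = −x³ + 6x² − 3x + 5. Remainder: 0.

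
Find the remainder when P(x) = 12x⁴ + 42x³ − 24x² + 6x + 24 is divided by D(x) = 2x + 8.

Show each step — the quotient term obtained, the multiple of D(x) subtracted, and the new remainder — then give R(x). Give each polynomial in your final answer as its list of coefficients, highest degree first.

R = [0]

Step 1: lead(12x⁴ + 42x³ − 24x² + 6x + 24) ÷ lead(D) = 12x⁴ ÷ 2x = 6x³. Subtract (6x³)·D = 12x⁴ + 48x³. Remainder: −6x³ − 24x² + 6x + 24.
Step 2: lead(−6x³ − 24x² + 6x + 24) ÷ lead(D) = −6x³ ÷ 2x = −3x². Subtract (−3x²)·D = −6x³ − 24x². Remainder: 6x + 24.
Step 3: lead(6x + 24) ÷ lead(D) = 6x ÷ 2x = 3. Subtract (3)·D = 6x + 24. Remainder: 0.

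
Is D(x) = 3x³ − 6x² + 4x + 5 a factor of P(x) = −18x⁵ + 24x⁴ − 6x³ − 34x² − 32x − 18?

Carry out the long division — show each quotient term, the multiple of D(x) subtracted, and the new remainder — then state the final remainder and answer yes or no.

R(x) = −4x − 8, so D(x) is not a factor of P(x). no

Step 1: lead(−18x⁵ + 24x⁴ − 6x³ − 34x² − 32x − 18) ÷ lead(D) = −18x⁵ ÷ 3x³ = −6x². Subtract (−6x²)·D = −18x⁵ + 36x⁴ − 24x³ − 30x². Remainder: −12x⁴ + 18x³ − 4x² − 32x − 18.
Step 2: lead(−12x⁴ + 18x³ − 4x² − 32x − 18) ÷ lead(D) = −12x⁴ ÷ 3x³ = −4x. Subtract (−4x)·D = −12x⁴ + 24x³ − 16x² − 20x. Remainder: −6x³ + 12x² − 12x − 18.
Step 3: lead(−6x³ + 12x² − 12x − 18) ÷ lead(D) = −6x³ ÷ 3x³ = −2. Subtract (−2)·D = −6x³ + 12x² − 8x − 10. Remainder: −4x − 8.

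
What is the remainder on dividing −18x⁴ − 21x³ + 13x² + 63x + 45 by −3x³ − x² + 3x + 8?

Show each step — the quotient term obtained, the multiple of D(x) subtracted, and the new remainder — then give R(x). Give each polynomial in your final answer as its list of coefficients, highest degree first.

R = [5]

Step 1: lead(−18x⁴ − 21x³ + 13x² + 63x + 45) ÷ lead(D) = −18x⁴ ÷ −3x³ = 6x. Subtract (6x)·D = −18x⁴ − 6x³ + 18x² + 48x. Remainder: −15x³ − 5x² + 15x + 45.
Step 2: lead(−15x³ − 5x² + 15x + 45) ÷ lead(D) = −15x³ ÷ −3x³ = 5. Subtract (5)·D = −15x³ − 5x² + 15x + 40. Remainder: 5.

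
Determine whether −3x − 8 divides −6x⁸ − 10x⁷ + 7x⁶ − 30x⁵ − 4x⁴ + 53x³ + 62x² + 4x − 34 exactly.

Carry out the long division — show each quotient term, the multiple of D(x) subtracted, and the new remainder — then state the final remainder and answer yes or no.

R(x) = −2, so D(x) is not a factor of P(x). no

Step 1: lead(−6x⁸ − 10x⁷ + 7x⁶ − 30x⁵ − 4x⁴ + 53x³ + 62x² + 4x − 34) ÷ lead(D) = −6x⁸ ÷ −3x = 2x⁷. Subtract (2x⁷)·D = −6x⁸ − 16x⁷. Remainder: 6x⁷ + 7x⁶ − 30x⁵ − 4x⁴ + 53x³ + 62x² + 4x − 34.
Step 2: lead(6x⁷ + 7x⁶ − 30x⁵ − 4x⁴ + 53x³ + 62x² + 4x − 34) ÷ lead(D) = 6x⁷ ÷ −3x = −2x⁶. Subtract (−2x⁶)·D = 6x⁷ + 16x⁶. Remainder: −9x⁶ − 30x⁵ − 4x⁴ + 53x³ + 62x² + 4x − 34.
Step 3: lead(−9x⁶ − 30x⁵ − 4x⁴ + 53x³ + 62x² + 4x − 34) ÷ lead(D) = −9x⁶ ÷ −3x = 3x⁵. Subtract (3x⁵)·D = −9x⁶ − 24x⁵. Remainder: −6x⁵ − 4x⁴ + 53x³ + 62x² + 4x − 34.
Step 4: lead(−6x⁵ − 4x⁴ + 53x³ + 62x² + 4x − 34) ÷ lead(D) = −6x⁵ ÷ −3x = 2x⁴. Subtract (2x⁴)·D = −6x⁵ − 16x⁴. Remainder: 12x⁴ + 53x³ + 62x² + 4x − 34.
Step 5: lead(12x⁴ + 53x³ + 62x² + 4x − 34) ÷ lead(D) = 12x⁴ ÷ −3x = −4x³. Subtract (−4x³)·D = 12x⁴ + 32x³. Remainder: 21x³ + 62x² + 4x − 34.
Step 6: lead(21x³ + 62x² + 4x − 34) ÷ lead(D) = 21x³ ÷ −3x = −7x². Subtract (−7x²)·D = 21x³ + 56x². Remainder: 6x² + 4x − 34.
Step 7: lead(6x² + 4x − 34) ÷ lead(D) = 6x² ÷ −3x = −2x. Subtract (−2x)·D = 6x² + 16x. Remainder: −12x − 34.
Step 8: lead(−12x − 34) ÷ lead(D) = −12x ÷ −3x = 4. Subtract (4)·D = −12x − 32. Remainder: −2.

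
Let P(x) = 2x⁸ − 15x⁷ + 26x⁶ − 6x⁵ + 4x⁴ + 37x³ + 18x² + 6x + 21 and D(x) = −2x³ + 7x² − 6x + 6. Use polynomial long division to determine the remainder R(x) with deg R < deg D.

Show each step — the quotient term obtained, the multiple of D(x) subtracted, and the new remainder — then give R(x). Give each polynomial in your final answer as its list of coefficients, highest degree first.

R = [1, 6, -9]

Step 1: lead(2x⁸ − 15x⁷ + 26x⁶ − 6x⁵ + 4x⁴ + 37x³ + 18x² + 6x + 21) ÷ lead(D) = 2x⁸ ÷ −2x³ = −x⁵. Subtract (−x⁵)·D = 2x⁸ − 7x⁷ + 6x⁶ − 6x⁵. Remainder: −8x⁷ + 20x⁶ + 4x⁴ + 37x³ + 18x² + 6x + 21.
Step 2: lead(−8x⁷ + 20x⁶ + 4x⁴ + 37x³ + 18x² + 6x + 21) ÷ lead(D) = −8x⁷ ÷ −2x³ = 4x⁴. Subtract (4x⁴)·D = −8x⁷ + 28x⁶ − 24x⁵ + 24x⁴. Remainder: −8x⁶ + 24x⁵ − 20x⁴ + 37x³ + 18x² + 6x + 21.
Step 3: lead(−8x⁶ + 24x⁵ − 20x⁴ + 37x³ + 18x² + 6x + 21) ÷ lead(D) = −8x⁶ ÷ −2x³ = 4x³. Subtract (4x³)·D = −8x⁶ + 28x⁵ − 24x⁴ + 24x³. Remainder: −4x⁵ + 4x⁴ + 13x³ + 18x² + 6x + 21.
Step 4: lead(−4x⁵ + 4x⁴ + 13x³ + 18x² + 6x + 21) ÷ lead(D) = −4x⁵ ÷ −2x³ = 2x². Subtract (2x²)·D = −4x⁵ + 14x⁴ − 12x³ + 12x². Remainder: −10x⁴ + 25x³ + 6x² + 6x + 21.
Step 5: lead(−10x⁴ + 25x³ + 6x² + 6x + 21) ÷ lead(D) = −10x⁴ ÷ −2x³ = 5x. Subtract (5x)·D = −10x⁴ + 35x³ − 30x² + 30x. Remainder: −10x³ + 36x² − 24x + 21.
Step 6: lead(−10x³ + 36x² − 24x + 21) ÷ lead(D) = −10x³ ÷ −2x³ = 5. Subtract (5)·D = −10x³ + 35x² − 30x + 30. Remainder: x² + 6x − 9.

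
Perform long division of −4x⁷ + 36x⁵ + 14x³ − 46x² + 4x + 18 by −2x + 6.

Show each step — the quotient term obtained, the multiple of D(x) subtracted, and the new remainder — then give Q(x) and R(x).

Step 1: lead(−4x⁷ + 36x⁵ + 14x³ − 46x² + 4x + 18) ÷ lead(D) = −4x⁷ ÷ −2x = 2x⁶. Subtract (2x⁶)·D = −4x⁷ + 12x⁶. Remainder: −12x⁶ + 36x⁵ + 14x³ − 46x² + 4x + 18.
Step 2: lead(−12x⁶ + 36x⁵ + 14x³ − 46x² + 4x + 18) ÷ lead(D) = −12x⁶ ÷ −2x = 6x⁵. Subtract (6x⁵)·D = −12x⁶ + 36x⁵. Remainder: 14x³ − 46x² + 4x + 18.
Step 3: lead(14x³ − 46x² + 4x + 18) ÷ lead(D) = 14x³ ÷ −2x = −7x². Subtract (−7x²)·D = 14x³ − 42x². Remainder: −4x² + 4x + 18.
Step 4: lead(−4x² + 4x + 18) ÷ lead(D) = −4x² ÷ −2x = 2x. Subtract (2x)·D = −4x² + 12x. Remainder: −8x + 18.
Step 5: lead(−8x + 18) ÷ lead(D) = −8x ÷ −2x = 4. Subtract (4)·D = −8x + 24. Remainder: −6.

Q(x) = 2x⁶ + 6x⁵ − 7x² + 2x + 4; R(x) = −6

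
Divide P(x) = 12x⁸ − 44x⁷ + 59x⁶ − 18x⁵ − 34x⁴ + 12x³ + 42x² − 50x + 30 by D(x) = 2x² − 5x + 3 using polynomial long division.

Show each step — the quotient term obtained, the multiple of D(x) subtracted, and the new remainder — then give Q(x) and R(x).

Q(x) = 6x⁶ − 7x⁵ + 3x⁴ + 9x³ + x² − 5x + 7; R(x) = 9

Step 1: lead(12x⁸ − 44x⁷ + 59x⁶ − 18x⁵ − 34x⁴ + 12x³ + 42x² − 50x + 30) ÷ lead(D) = 12x⁸ ÷ 2x² = 6x⁶. Subtract (6x⁶)·D = 12x⁸ − 30x⁷ + 18x⁶. Remainder: −14x⁷ + 41x⁶ − 18x⁵ − 34x⁴ + 12x³ + 42x² − 50x + 30.
Step 2: lead(−14x⁷ + 41x⁶ − 18x⁵ − 34x⁴ + 12x³ + 42x² − 50x + 30) ÷ lead(D) = −14x⁷ ÷ 2x² = −7x⁵. Subtract (−7x⁵)·D = −14x⁷ + 35x⁶ − 21x⁵. Remainder: 6x⁶ + 3x⁵ − 34x⁴ + 12x³ + 42x² − 50x + 30.
Step 3: lead(6x⁶ + 3x⁵ − 34x⁴ + 12x³ + 42x² − 50x + 30) ÷ lead(D) = 6x⁶ ÷ 2x² = 3x⁴. Subtract (3x⁴)·D = 6x⁶ − 15x⁵ + 9x⁴. Remainder: 18x⁵ − 43x⁴ + 12x³ + 42x² − 50x + 30.
Step 4: lead(18x⁵ − 43x⁴ + 12x³ + 42x² − 50x + 30) ÷ lead(D) = 18x⁵ ÷ 2x² = 9x³. Subtract (9x³)·D = 18x⁵ − 45x⁴ + 27x³. Remainder: 2x⁴ − 15x³ + 42x² − 50x + 30.
Step 5: lead(2x⁴ − 15x³ + 42x² − 50x + 30) ÷ lead(D) = 2x⁴ ÷ 2x² = x². Subtract (x²)·D = 2x⁴ − 5x³ + 3x². Remainder: −10x³ + 39x² − 50x + 30.
Step 6: lead(−10x³ + 39x² − 50x + 30) ÷ lead(D) = −10x³ ÷ 2x² = −5x. Subtract (−5x)·D = −10x³ + 25x² − 15x. Remainder: 14x² − 35x + 30.
Step 7: lead(14x² − 35x + 30) ÷ lead(D) = 14x² ÷ 2x² = 7. Subtract (7)·D = 14x² − 35x + 21. Remainder: 9.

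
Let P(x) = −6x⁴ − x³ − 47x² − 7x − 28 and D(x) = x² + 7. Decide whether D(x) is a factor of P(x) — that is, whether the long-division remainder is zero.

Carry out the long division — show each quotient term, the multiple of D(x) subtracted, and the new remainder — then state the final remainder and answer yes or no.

R(x) = 7, so D(x) is not a factor of P(x). no

Step 1: lead(−6x⁴ − x³ − 47x² − 7x − 28) ÷ lead(D) = −6x⁴ ÷ x² = −6x². Subtract (−6x²)·D = −6x⁴ − 42x². Remainder: −x³ − 5x² − 7x − 28.
Step 2: lead(−x³ − 5x² − 7x − 28) ÷ lead(D) = −x³ ÷ x² = −x. Subtract (−x)·D = −x³ − 7x. Remainder: −5x² − 28.
Step 3: lead(−5x² − 28) ÷ lead(D) = −5x² ÷ x² = −5. Subtract (−5)·D = −5x² − 35. Remainder: 7.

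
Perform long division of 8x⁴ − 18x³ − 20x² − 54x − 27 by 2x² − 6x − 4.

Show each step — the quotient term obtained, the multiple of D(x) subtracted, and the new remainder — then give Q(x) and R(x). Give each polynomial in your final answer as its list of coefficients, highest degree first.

Q = [4, 3, 7]; R = [1]

Step 1: lead(8x⁴ − 18x³ − 20x² − 54x − 27) ÷ lead(D) = 8x⁴ ÷ 2x² = 4x². Subtract (4x²)·D = 8x⁴ − 24x³ − 16x². Remainder: 6x³ − 4x² − 54x − 27.
Step 2: lead(6x³ − 4x² − 54x − 27) ÷ lead(D) = 6x³ ÷ 2x² = 3x. Subtract (3x)·D = 6x³ − 18x² − 12x. Remainder: 14x² − 42x − 27.
Step 3: lead(14x² − 42x − 27) ÷ lead(D) = 14x² ÷ 2x² = 7. Subtract (7)·D = 14x² − 42x − 28. Remainder: 1.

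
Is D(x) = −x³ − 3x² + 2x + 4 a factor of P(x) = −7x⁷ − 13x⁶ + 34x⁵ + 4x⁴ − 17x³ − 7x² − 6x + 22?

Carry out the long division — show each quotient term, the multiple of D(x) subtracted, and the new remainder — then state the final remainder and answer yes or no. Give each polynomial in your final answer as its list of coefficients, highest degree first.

R = [2], so D(x) is not a factor of P(x). no

Step 1: lead(−7x⁷ − 13x⁶ + 34x⁵ + 4x⁴ − 17x³ − 7x² − 6x + 22) ÷ lead(D) = −7x⁷ ÷ −x³ = 7x⁴. Subtract (7x⁴)·D = −7x⁷ − 21x⁶ + 14x⁵ + 28x⁴. Remainder: 8x⁶ + 20x⁵ − 24x⁴ − 17x³ − 7x² − 6x + 22.
Step 2: lead(8x⁶ + 20x⁵ − 24x⁴ − 17x³ − 7x² − 6x + 22) ÷ lead(D) = 8x⁶ ÷ −x³ = −8x³. Subtract (−8x³)·D = 8x⁶ + 24x⁵ − 16x⁴ − 32x³. Remainder: −4x⁵ − 8x⁴ + 15x³ − 7x² − 6x + 22.
Step 3: lead(−4x⁵ − 8x⁴ + 15x³ − 7x² − 6x + 22) ÷ lead(D) = −4x⁵ ÷ −x³ = 4x². Subtract (4x²)·D = −4x⁵ − 12x⁴ + 8x³ + 16x². Remainder: 4x⁴ + 7x³ − 23x² − 6x + 22.
Step 4: lead(4x⁴ + 7x³ − 23x² − 6x + 22) ÷ lead(D) = 4x⁴ ÷ −x³ = −4x. Subtract (−4x)·D = 4x⁴ + 12x³ − 8x² − 16x. Remainder: −5x³ − 15x² + 10x + 22.
Step 5: lead(−5x³ − 15x² + 10x + 22) ÷ lead(D) = −5x³ ÷ −x³ = 5. Subtract (5)·D = −5x³ − 15x² + 10x + 20. Remainder: 2.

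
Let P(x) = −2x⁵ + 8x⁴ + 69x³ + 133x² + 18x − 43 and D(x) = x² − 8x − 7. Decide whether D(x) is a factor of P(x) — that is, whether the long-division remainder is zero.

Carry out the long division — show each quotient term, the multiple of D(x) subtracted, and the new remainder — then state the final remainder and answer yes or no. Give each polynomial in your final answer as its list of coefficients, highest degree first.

R = [-5, -8], so D(x) is not a factor of P(x). no

Step 1: lead(−2x⁵ + 8x⁴ + 69x³ + 133x² + 18x − 43) ÷ lead(D) = −2x⁵ ÷ x² = −2x³. Subtract (−2x³)·D = −2x⁵ + 16x⁴ + 14x³. Remainder: −8x⁴ + 55x³ + 133x² + 18x − 43.
Step 2: lead(−8x⁴ + 55x³ + 133x² + 18x − 43) ÷ lead(D) = −8x⁴ ÷ x² = −8x². Subtract (−8x²)·D = −8x⁴ + 64x³ + 56x². Remainder: −9x³ + 77x² + 18x − 43.
Step 3: lead(−9x³ + 77x² + 18x − 43) ÷ lead(D) = −9x³ ÷ x² = −9x. Subtract (−9x)·D = −9x³ + 72x² + 63x. Remainder: 5x² − 45x − 43.
Step 4: lead(5x² − 45x − 43) ÷ lead(D) = 5x² ÷ x² = 5. Subtract (5)·D = 5x² − 40x − 35. Remainder: −5x − 8.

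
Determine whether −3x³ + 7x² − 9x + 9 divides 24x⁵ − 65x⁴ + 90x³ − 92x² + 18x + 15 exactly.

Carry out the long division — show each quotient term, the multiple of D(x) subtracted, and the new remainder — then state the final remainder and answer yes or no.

R(x) = 6, so D(x) is not a factor of P(x). no

Step 1: lead(24x⁵ − 65x⁴ + 90x³ − 92x² + 18x + 15) ÷ lead(D) = 24x⁵ ÷ −3x³ = −8x². Subtract (−8x²)·D = 24x⁵ − 56x⁴ + 72x³ − 72x². Remainder: −9x⁴ + 18x³ − 20x² + 18x + 15.
Step 2: lead(−9x⁴ + 18x³ − 20x² + 18x + 15) ÷ lead(D) = −9x⁴ ÷ −3x³ = 3x. Subtract (3x)·D = −9x⁴ + 21x³ − 27x² + 27x. Remainder: −3x³ + 7x² − 9x + 15.
Step 3: lead(−3x³ + 7x² − 9x + 15) ÷ lead(D) = −3x³ ÷ −3x³ = 1. Subtract (1)·D = −3x³ + 7x² − 9x + 9. Remainder: 6.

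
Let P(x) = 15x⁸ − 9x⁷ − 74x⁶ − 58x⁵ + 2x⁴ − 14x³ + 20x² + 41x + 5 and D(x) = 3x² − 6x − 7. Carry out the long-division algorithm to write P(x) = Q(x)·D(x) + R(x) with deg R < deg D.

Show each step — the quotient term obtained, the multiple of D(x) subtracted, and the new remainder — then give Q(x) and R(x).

Q(x) = 5x⁶ + 7x⁵ + x⁴ − x³ + x² − 5x − 1; R(x) = −2

Step 1: lead(15x⁸ − 9x⁷ − 74x⁶ − 58x⁵ + 2x⁴ − 14x³ + 20x² + 41x + 5) ÷ lead(D) = 15x⁸ ÷ 3x² = 5x⁶. Subtract (5x⁶)·D = 15x⁸ − 30x⁷ − 35x⁶. Remainder: 21x⁷ − 39x⁶ − 58x⁵ + 2x⁴ − 14x³ + 20x² + 41x + 5.
Step 2: lead(21x⁷ − 39x⁶ − 58x⁵ + 2x⁴ − 14x³ + 20x² + 41x + 5) ÷ lead(D) = 21x⁷ ÷ 3x² = 7x⁵. Subtract (7x⁵)·D = 21x⁷ − 42x⁶ − 49x⁵. Remainder: 3x⁶ − 9x⁵ + 2x⁴ − 14x³ + 20x² + 41x + 5.
Step 3: lead(3x⁶ − 9x⁵ + 2x⁴ − 14x³ + 20x² + 41x + 5) ÷ lead(D) = 3x⁶ ÷ 3x² = x⁴. Subtract (x⁴)·D = 3x⁶ − 6x⁵ − 7x⁴. Remainder: −3x⁵ + 9x⁴ − 14x³ + 20x² + 41x + 5.
Step 4: lead(−3x⁵ + 9x⁴ − 14x³ + 20x² + 41x + 5) ÷ lead(D) = −3x⁵ ÷ 3x² = −x³. Subtract (−x³)·D = −3x⁵ + 6x⁴ + 7x³. Remainder: 3x⁴ − 21x³ + 20x² + 41x + 5.
Step 5: lead(3x⁴ − 21x³ + 20x² + 41x + 5) ÷ lead(D) = 3x⁴ ÷ 3x² = x². Subtract (x²)·D = 3x⁴ − 6x³ − 7x². Remainder: −15x³ + 27x² + 41x + 5.
Step 6: lead(−15x³ + 27x² + 41x + 5) ÷ lead(D) = −15x³ ÷ 3x² = −5x. Subtract (−5x)·D = −15x³ + 30x² + 35x. Remainder: −3x² + 6x + 5.
Step 7: lead(−3x² + 6x + 5) ÷ lead(D) = −3x² ÷ 3x² = −1. Subtract (−1)·D = −3x² + 6x + 7. Remainder: −2.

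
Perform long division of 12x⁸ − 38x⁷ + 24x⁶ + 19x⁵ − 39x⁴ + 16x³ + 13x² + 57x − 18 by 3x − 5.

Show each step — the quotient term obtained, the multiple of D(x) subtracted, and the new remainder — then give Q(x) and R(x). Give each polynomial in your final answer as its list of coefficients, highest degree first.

Step 1: lead(12x⁸ − 38x⁷ + 24x⁶ + 19x⁵ − 39x⁴ + 16x³ + 13x² + 57x − 18) ÷ lead(D) = 12x⁸ ÷ 3x = 4x⁷. Subtract (4x⁷)·D = 12x⁸ − 20x⁷. Remainder: −18x⁷ + 24x⁶ + 19x⁵ − 39x⁴ + 16x³ + 13x² + 57x − 18.
Step 2: lead(−18x⁷ + 24x⁶ + 19x⁵ − 39x⁴ + 16x³ + 13x² + 57x − 18) ÷ lead(D) = −18x⁷ ÷ 3x = −6x⁶. Subtract (−6x⁶)·D = −18x⁷ + 30x⁶. Remainder: −6x⁶ + 19x⁵ − 39x⁴ + 16x³ + 13x² + 57x − 18.
Step 3: lead(−6x⁶ + 19x⁵ − 39x⁴ + 16x³ + 13x² + 57x − 18) ÷ lead(D) = −6x⁶ ÷ 3x = −2x⁵. Subtract (−2x⁵)·D = −6x⁶ + 10x⁵. Remainder: 9x⁵ − 39x⁴ + 16x³ + 13x² + 57x − 18.
Step 4: lead(9x⁵ − 39x⁴ + 16x³ + 13x² + 57x − 18) ÷ lead(D) = 9x⁵ ÷ 3x = 3x⁴. Subtract (3x⁴)·D = 9x⁵ − 15x⁴. Remainder: −24x⁴ + 16x³ + 13x² + 57x − 18.
Step 5: lead(−24x⁴ + 16x³ + 13x² + 57x − 18) ÷ lead(D) = −24x⁴ ÷ 3x = −8x³. Subtract (−8x³)·D = −24x⁴ + 40x³. Remainder: −24x³ + 13x² + 57x − 18.
Step 6: lead(−24x³ + 13x² + 57x − 18) ÷ lead(D) = −24x³ ÷ 3x = −8x². Subtract (−8x²)·D = −24x³ + 40x². Remainder: −27x² + 57x − 18.
Step 7: lead(−27x² + 57x − 18) ÷ lead(D) = −27x² ÷ 3x = −9x. Subtract (−9x)·D = −27x² + 45x. Remainder: 12x − 18.
Step 8: lead(12x − 18) ÷ lead(D) = 12x ÷ 3x = 4. Subtract (4)·D = 12x − 20. Remainder: 2.

Q = [4, -6, -2, 3, -8, -8, -9, 4]; R = [2]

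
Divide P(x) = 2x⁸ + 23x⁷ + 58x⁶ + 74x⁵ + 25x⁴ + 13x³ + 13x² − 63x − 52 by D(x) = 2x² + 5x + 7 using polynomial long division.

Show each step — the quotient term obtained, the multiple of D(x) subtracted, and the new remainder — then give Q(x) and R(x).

Step 1: lead(2x⁸ + 23x⁷ + 58x⁶ + 74x⁵ + 25x⁴ + 13x³ + 13x² − 63x − 52) ÷ lead(D) = 2x⁸ ÷ 2x² = x⁶. Subtract (x⁶)·D = 2x⁸ + 5x⁷ + 7x⁶. Remainder: 18x⁷ + 51x⁶ + 74x⁵ + 25x⁴ + 13x³ + 13x² − 63x − 52.
Step 2: lead(18x⁷ + 51x⁶ + 74x⁵ + 25x⁴ + 13x³ + 13x² − 63x − 52) ÷ lead(D) = 18x⁷ ÷ 2x² = 9x⁵. Subtract (9x⁵)·D = 18x⁷ + 45x⁶ + 63x⁵. Remainder: 6x⁶ + 11x⁵ + 25x⁴ + 13x³ + 13x² − 63x − 52.
Step 3: lead(6x⁶ + 11x⁵ + 25x⁴ + 13x³ + 13x² − 63x − 52) ÷ lead(D) = 6x⁶ ÷ 2x² = 3x⁴. Subtract (3x⁴)·D = 6x⁶ + 15x⁵ + 21x⁴. Remainder: −4x⁵ + 4x⁴ + 13x³ + 13x² − 63x − 52.
Step 4: lead(−4x⁵ + 4x⁴ + 13x³ + 13x² − 63x − 52) ÷ lead(D) = −4x⁵ ÷ 2x² = −2x³. Subtract (−2x³)·D = −4x⁵ − 10x⁴ − 14x³. Remainder: 14x⁴ + 27x³ + 13x² − 63x − 52.
Step 5: lead(14x⁴ + 27x³ + 13x² − 63x − 52) ÷ lead(D) = 14x⁴ ÷ 2x² = 7x². Subtract (7x²)·D = 14x⁴ + 35x³ + 49x². Remainder: −8x³ − 36x² − 63x − 52.
Step 6: lead(−8x³ − 36x² − 63x − 52) ÷ lead(D) = −8x³ ÷ 2x² = −4x. Subtract (−4x)·D = −8x³ − 20x² − 28x. Remainder: −16x² − 35x − 52.
Step 7: lead(−16x² − 35x − 52) ÷ lead(D) = −16x² ÷ 2x² = −8. Subtract (−8)·D = −16x² − 40x − 56. Remainder: 5x + 4.

Q(x) = x⁶ + 9x⁵ + 3x⁴ − 2x³ + 7x² − 4x − 8; R(x) = 5x + 4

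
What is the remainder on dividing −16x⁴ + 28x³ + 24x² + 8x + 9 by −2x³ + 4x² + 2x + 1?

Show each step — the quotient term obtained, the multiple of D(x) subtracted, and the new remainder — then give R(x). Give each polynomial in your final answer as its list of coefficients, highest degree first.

R = [-4, 7]

Step 1: lead(−16x⁴ + 28x³ + 24x² + 8x + 9) ÷ lead(D) = −16x⁴ ÷ −2x³ = 8x. Subtract (8x)·D = −16x⁴ + 32x³ + 16x² + 8x. Remainder: −4x³ + 8x² + 9.
Step 2: lead(−4x³ + 8x² + 9) ÷ lead(D) = −4x³ ÷ −2x³ = 2. Subtract (2)·D = −4x³ + 8x² + 4x + 2. Remainder: −4x + 7.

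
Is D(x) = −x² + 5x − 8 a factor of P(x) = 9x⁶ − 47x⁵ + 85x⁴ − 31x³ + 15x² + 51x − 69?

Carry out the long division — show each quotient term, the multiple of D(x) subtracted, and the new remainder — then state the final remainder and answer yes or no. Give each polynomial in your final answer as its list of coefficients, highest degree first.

R = [6, 3], so D(x) is not a factor of P(x). no

Step 1: lead(9x⁶ − 47x⁵ + 85x⁴ − 31x³ + 15x² + 51x − 69) ÷ lead(D) = 9x⁶ ÷ −x² = −9x⁴. Subtract (−9x⁴)·D = 9x⁶ − 45x⁵ + 72x⁴. Remainder: −2x⁵ + 13x⁴ − 31x³ + 15x² + 51x − 69.
Step 2: lead(−2x⁵ + 13x⁴ − 31x³ + 15x² + 51x − 69) ÷ lead(D) = −2x⁵ ÷ −x² = 2x³. Subtract (2x³)·D = −2x⁵ + 10x⁴ − 16x³. Remainder: 3x⁴ − 15x³ + 15x² + 51x − 69.
Step 3: lead(3x⁴ − 15x³ + 15x² + 51x − 69) ÷ lead(D) = 3x⁴ ÷ −x² = −3x². Subtract (−3x²)·D = 3x⁴ − 15x³ + 24x². Remainder: −9x² + 51x − 69.
Step 4: lead(−9x² + 51x − 69) ÷ lead(D) = −9x² ÷ −x² = 9. Subtract (9)·D = −9x² + 45x − 72. Remainder: 6x + 3.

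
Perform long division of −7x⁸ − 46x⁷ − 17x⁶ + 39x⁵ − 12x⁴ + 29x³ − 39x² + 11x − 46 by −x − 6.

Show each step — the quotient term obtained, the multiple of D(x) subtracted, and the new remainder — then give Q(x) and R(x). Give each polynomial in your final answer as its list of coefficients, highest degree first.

Step 1: lead(−7x⁸ − 46x⁷ − 17x⁶ + 39x⁵ − 12x⁴ + 29x³ − 39x² + 11x − 46) ÷ lead(D) = −7x⁸ ÷ −x = 7x⁷. Subtract (7x⁷)·D = −7x⁸ − 42x⁷. Remainder: −4x⁷ − 17x⁶ + 39x⁵ − 12x⁴ + 29x³ − 39x² + 11x − 46.
Step 2: lead(−4x⁷ − 17x⁶ + 39x⁵ − 12x⁴ + 29x³ − 39x² + 11x − 46) ÷ lead(D) = −4x⁷ ÷ −x = 4x⁶. Subtract (4x⁶)·D = −4x⁷ − 24x⁶. Remainder: 7x⁶ + 39x⁵ − 12x⁴ + 29x³ − 39x² + 11x − 46.
Step 3: lead(7x⁶ + 39x⁵ − 12x⁴ + 29x³ − 39x² + 11x − 46) ÷ lead(D) = 7x⁶ ÷ −x = −7x⁵. Subtract (−7x⁵)·D = 7x⁶ + 42x⁵. Remainder: −3x⁵ − 12x⁴ + 29x³ − 39x² + 11x − 46.
Step 4: lead(−3x⁵ − 12x⁴ + 29x³ − 39x² + 11x − 46) ÷ lead(D) = −3x⁵ ÷ −x = 3x⁴. Subtract (3x⁴)·D = −3x⁵ − 18x⁴. Remainder: 6x⁴ + 29x³ − 39x² + 11x − 46.
Step 5: lead(6x⁴ + 29x³ − 39x² + 11x − 46) ÷ lead(D) = 6x⁴ ÷ −x = −6x³. Subtract (−6x³)·D = 6x⁴ + 36x³. Remainder: −7x³ − 39x² + 11x − 46.
Step 6: lead(−7x³ − 39x² + 11x − 46) ÷ lead(D) = −7x³ ÷ −x = 7x². Subtract (7x²)·D = −7x³ − 42x². Remainder: 3x² + 11x − 46.
Step 7: lead(3x² + 11x − 46) ÷ lead(D) = 3x² ÷ −x = −3x. Subtract (−3x)·D = 3x² + 18x. Remainder: −7x − 46.
Step 8: lead(−7x − 46) ÷ lead(D) = −7x ÷ −x = 7. Subtract (7)·D = −7x − 42. Remainder: −4.

Q = [7, 4, -7, 3, -6, 7, -3, 7]; R = [-4]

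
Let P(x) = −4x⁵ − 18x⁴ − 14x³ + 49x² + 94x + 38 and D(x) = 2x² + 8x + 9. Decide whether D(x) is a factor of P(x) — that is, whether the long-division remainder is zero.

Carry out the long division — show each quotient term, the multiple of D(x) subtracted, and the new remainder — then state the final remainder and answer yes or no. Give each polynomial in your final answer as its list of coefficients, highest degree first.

R = [-7], so D(x) is not a factor of P(x). no

Step 1: lead(−4x⁵ − 18x⁴ − 14x³ + 49x² + 94x + 38) ÷ lead(D) = −4x⁵ ÷ 2x² = −2x³. Subtract (−2x³)·D = −4x⁵ − 16x⁴ − 18x³. Remainder: −2x⁴ + 4x³ + 49x² + 94x + 38.
Step 2: lead(−2x⁴ + 4x³ + 49x² + 94x + 38) ÷ lead(D) = −2x⁴ ÷ 2x² = −x². Subtract (−x²)·D = −2x⁴ − 8x³ − 9x². Remainder: 12x³ + 58x² + 94x + 38.
Step 3: lead(12x³ + 58x² + 94x + 38) ÷ lead(D) = 12x³ ÷ 2x² = 6x. Subtract (6x)·D = 12x³ + 48x² + 54x. Remainder: 10x² + 40x + 38.
Step 4: lead(10x² + 40x + 38) ÷ lead(D) = 10x² ÷ 2x² = 5. Subtract (5)·D = 10x² + 40x + 45. Remainder: −7.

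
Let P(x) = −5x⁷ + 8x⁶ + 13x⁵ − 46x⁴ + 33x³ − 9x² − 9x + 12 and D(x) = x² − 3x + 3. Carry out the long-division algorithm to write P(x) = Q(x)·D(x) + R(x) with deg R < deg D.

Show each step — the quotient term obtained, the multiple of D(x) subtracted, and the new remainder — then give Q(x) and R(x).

Step 1: lead(−5x⁷ + 8x⁶ + 13x⁵ − 46x⁴ + 33x³ − 9x² − 9x + 12) ÷ lead(D) = −5x⁷ ÷ x² = −5x⁵. Subtract (−5x⁵)·D = −5x⁷ + 15x⁶ − 15x⁵. Remainder: −7x⁶ + 28x⁵ − 46x⁴ + 33x³ − 9x² − 9x + 12.
Step 2: lead(−7x⁶ + 28x⁵ − 46x⁴ + 33x³ − 9x² − 9x + 12) ÷ lead(D) = −7x⁶ ÷ x² = −7x⁴. Subtract (−7x⁴)·D = −7x⁶ + 21x⁵ − 21x⁴. Remainder: 7x⁵ − 25x⁴ + 33x³ − 9x² − 9x + 12.
Step 3: lead(7x⁵ − 25x⁴ + 33x³ − 9x² − 9x + 12) ÷ lead(D) = 7x⁵ ÷ x² = 7x³. Subtract (7x³)·D = 7x⁵ − 21x⁴ + 21x³. Remainder: −4x⁴ + 12x³ − 9x² − 9x + 12.
Step 4: lead(−4x⁴ + 12x³ − 9x² − 9x + 12) ÷ lead(D) = −4x⁴ ÷ x² = −4x². Subtract (−4x²)·D = −4x⁴ + 12x³ − 12x². Remainder: 3x² − 9x + 12.
Step 5: lead(3x² − 9x + 12) ÷ lead(D) = 3x² ÷ x² = 3. Subtract (3)·D = 3x² − 9x + 9. Remainder: 3.

Q(x) = −5x⁵ − 7x⁴ + 7x³ − 4x² + 3; R(x) = 3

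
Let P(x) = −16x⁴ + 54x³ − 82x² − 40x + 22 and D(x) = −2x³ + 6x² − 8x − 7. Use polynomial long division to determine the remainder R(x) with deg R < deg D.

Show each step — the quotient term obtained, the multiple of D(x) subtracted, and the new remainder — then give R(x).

Step 1: lead(−16x⁴ + 54x³ − 82x² − 40x + 22) ÷ lead(D) = −16x⁴ ÷ −2x³ = 8x. Subtract (8x)·D = −16x⁴ + 48x³ − 64x² − 56x. Remainder: 6x³ − 18x² + 16x + 22.
Step 2: lead(6x³ − 18x² + 16x + 22) ÷ lead(D) = 6x³ ÷ −2x³ = −3. Subtract (−3)·D = 6x³ − 18x² + 24x + 21. Remainder: −8x + 1.

R(x) = −8x + 1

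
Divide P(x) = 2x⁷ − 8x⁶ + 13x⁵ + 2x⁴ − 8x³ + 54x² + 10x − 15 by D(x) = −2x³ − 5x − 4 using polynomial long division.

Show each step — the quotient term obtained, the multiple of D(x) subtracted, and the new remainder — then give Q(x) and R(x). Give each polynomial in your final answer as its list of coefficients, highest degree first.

Q = [-1, 4, -4, -9, 6]; R = [-7, 4, 9]

Step 1: lead(2x⁷ − 8x⁶ + 13x⁵ + 2x⁴ − 8x³ + 54x² + 10x − 15) ÷ lead(D) = 2x⁷ ÷ −2x³ = −x⁴. Subtract (−x⁴)·D = 2x⁷ + 5x⁵ + 4x⁴. Remainder: −8x⁶ + 8x⁵ − 2x⁴ − 8x³ + 54x² + 10x − 15.
Step 2: lead(−8x⁶ + 8x⁵ − 2x⁴ − 8x³ + 54x² + 10x − 15) ÷ lead(D) = −8x⁶ ÷ −2x³ = 4x³. Subtract (4x³)·D = −8x⁶ − 20x⁴ − 16x³. Remainder: 8x⁵ + 18x⁴ + 8x³ + 54x² + 10x − 15.
Step 3: lead(8x⁵ + 18x⁴ + 8x³ + 54x² + 10x − 15) ÷ lead(D) = 8x⁵ ÷ −2x³ = −4x². Subtract (−4x²)·D = 8x⁵ + 20x³ + 16x². Remainder: 18x⁴ − 12x³ + 38x² + 10x − 15.
Step 4: lead(18x⁴ − 12x³ + 38x² + 10x − 15) ÷ lead(D) = 18x⁴ ÷ −2x³ = −9x. Subtract (−9x)·D = 18x⁴ + 45x² + 36x. Remainder: −12x³ − 7x² − 26x − 15.
Step 5: lead(−12x³ − 7x² − 26x − 15) ÷ lead(D) = −12x³ ÷ −2x³ = 6. Subtract (6)·D = −12x³ − 30x − 24. Remainder: −7x² + 4x + 9.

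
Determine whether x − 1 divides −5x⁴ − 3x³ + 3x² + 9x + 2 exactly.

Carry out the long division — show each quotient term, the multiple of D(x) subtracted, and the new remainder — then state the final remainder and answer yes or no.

R(x) = 6, so D(x) is not a factor of P(x). no

Step 1: lead(−5x⁴ − 3x³ + 3x² + 9x + 2) ÷ lead(D) = −5x⁴ ÷ x = −5x³. Subtract (−5x³)·D = −5x⁴ + 5x³. Remainder: −8x³ + 3x² + 9x + 2.
Step 2: lead(−8x³ + 3x² + 9x + 2) ÷ lead(D) = −8x³ ÷ x = −8x². Subtract (−8x²)·D = −8x³ + 8x². Remainder: −5x² + 9x + 2.
Step 3: lead(−5x² + 9x + 2) ÷ lead(D) = −5x² ÷ x = −5x. Subtract (−5x)·D = −5x² + 5x. Remainder: 4x + 2.
Step 4: lead(4x + 2) ÷ lead(D) = 4x ÷ x = 4. Subtract (4)·D = 4x − 4. Remainder: 6.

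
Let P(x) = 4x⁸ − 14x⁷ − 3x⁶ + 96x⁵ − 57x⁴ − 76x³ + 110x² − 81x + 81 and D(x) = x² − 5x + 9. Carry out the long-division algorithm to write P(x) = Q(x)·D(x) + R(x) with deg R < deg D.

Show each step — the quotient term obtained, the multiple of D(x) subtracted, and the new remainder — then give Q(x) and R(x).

Q(x) = 4x⁶ + 6x⁵ − 9x⁴ − 3x³ + 9x² − 4x + 9; R(x) = 0

Step 1: lead(4x⁸ − 14x⁷ − 3x⁶ + 96x⁵ − 57x⁴ − 76x³ + 110x² − 81x + 81) ÷ lead(D) = 4x⁸ ÷ x² = 4x⁶. Subtract (4x⁶)·D = 4x⁸ − 20x⁷ + 36x⁶. Remainder: 6x⁷ − 39x⁶ + 96x⁵ − 57x⁴ − 76x³ + 110x² − 81x + 81.
Step 2: lead(6x⁷ − 39x⁶ + 96x⁵ − 57x⁴ − 76x³ + 110x² − 81x + 81) ÷ lead(D) = 6x⁷ ÷ x² = 6x⁵. Subtract (6x⁵)·D = 6x⁷ − 30x⁶ + 54x⁵. Remainder: −9x⁶ + 42x⁵ − 57x⁴ − 76x³ + 110x² − 81x + 81.
Step 3: lead(−9x⁶ + 42x⁵ − 57x⁴ − 76x³ + 110x² − 81x + 81) ÷ lead(D) = −9x⁶ ÷ x² = −9x⁴. Subtract (−9x⁴)·D = −9x⁶ + 45x⁵ − 81x⁴. Remainder: −3x⁵ + 24x⁴ − 76x³ + 110x² − 81x + 81.
Step 4: lead(−3x⁵ + 24x⁴ − 76x³ + 110x² − 81x + 81) ÷ lead(D) = −3x⁵ ÷ x² = −3x³. Subtract (−3x³)·D = −3x⁵ + 15x⁴ − 27x³. Remainder: 9x⁴ − 49x³ + 110x² − 81x + 81.
Step 5: lead(9x⁴ − 49x³ + 110x² − 81x + 81) ÷ lead(D) = 9x⁴ ÷ x² = 9x². Subtract (9x²)·D = 9x⁴ − 45x³ + 81x². Remainder: −4x³ + 29x² − 81x + 81.
Step 6: lead(−4x³ + 29x² − 81x + 81) ÷ lead(D) = −4x³ ÷ x² = −4x. Subtract (−4x)·D = −4x³ + 20x² − 36x. Remainder: 9x² − 45x + 81.
Step 7: lead(9x² − 45x + 81) ÷ lead(D) = 9x² ÷ x² = 9. Subtract (9)·D = 9x² − 45x + 81. Remainder: 0.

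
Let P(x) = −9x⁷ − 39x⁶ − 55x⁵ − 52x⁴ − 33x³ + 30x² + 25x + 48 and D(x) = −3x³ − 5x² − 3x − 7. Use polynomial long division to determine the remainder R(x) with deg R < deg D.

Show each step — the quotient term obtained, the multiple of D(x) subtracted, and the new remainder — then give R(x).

R(x) = x² − 6x − 8

Step 1: lead(−9x⁷ − 39x⁶ − 55x⁵ − 52x⁴ − 33x³ + 30x² + 25x + 48) ÷ lead(D) = −9x⁷ ÷ −3x³ = 3x⁴. Subtract (3x⁴)·D = −9x⁷ − 15x⁶ − 9x⁵ − 21x⁴. Remainder: −24x⁶ − 46x⁵ − 31x⁴ − 33x³ + 30x² + 25x + 48.
Step 2: lead(−24x⁶ − 46x⁵ − 31x⁴ − 33x³ + 30x² + 25x + 48) ÷ lead(D) = −24x⁶ ÷ −3x³ = 8x³. Subtract (8x³)·D = −24x⁶ − 40x⁵ − 24x⁴ − 56x³. Remainder: −6x⁵ − 7x⁴ + 23x³ + 30x² + 25x + 48.
Step 3: lead(−6x⁵ − 7x⁴ + 23x³ + 30x² + 25x + 48) ÷ lead(D) = −6x⁵ ÷ −3x³ = 2x². Subtract (2x²)·D = −6x⁵ − 10x⁴ − 6x³ − 14x². Remainder: 3x⁴ + 29x³ + 44x² + 25x + 48.
Step 4: lead(3x⁴ + 29x³ + 44x² + 25x + 48) ÷ lead(D) = 3x⁴ ÷ −3x³ = −x. Subtract (−x)·D = 3x⁴ + 5x³ + 3x² + 7x. Remainder: 24x³ + 41x² + 18x + 48.
Step 5: lead(24x³ + 41x² + 18x + 48) ÷ lead(D) = 24x³ ÷ −3x³ = −8. Subtract (−8)·D = 24x³ + 40x² + 24x + 56. Remainder: x² − 6x − 8.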